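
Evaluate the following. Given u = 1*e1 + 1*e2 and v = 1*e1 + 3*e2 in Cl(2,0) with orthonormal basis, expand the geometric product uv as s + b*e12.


Expand: (1*e1 + 1*e2)(1*e1 + 3*e2)
= 1*1*e1e1 + 1*3*e1e2 + 1*1*e2e1 + 1*3*e2e2
Using e1^2 = e2^2 = 1, e2e1 = -e1e2:
Scalar part s = 1*1 + 1*3 = 1 + 3 = 4
Bivector part b = 1*3 - 1*1 = 3 - 1 = 2
uv = 4 + 2*e12


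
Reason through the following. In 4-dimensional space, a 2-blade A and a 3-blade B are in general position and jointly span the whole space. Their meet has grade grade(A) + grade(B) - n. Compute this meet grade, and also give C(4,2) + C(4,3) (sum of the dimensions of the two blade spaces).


Meet grade = grade(A) + grade(B) - n
= 2 + 3 - 4 = 1
C(4,2) = 6
C(4,3) = 4
dim_A + dim_B = 6 + 4 = 10


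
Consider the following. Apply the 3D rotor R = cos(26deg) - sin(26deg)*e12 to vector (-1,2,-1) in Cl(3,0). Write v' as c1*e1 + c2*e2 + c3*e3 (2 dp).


Rotor R = cos(26deg) - sin(26deg)*e12
Rotation angle theta = 2 * 26 = 52 degrees in the e12 plane (e1 -> e2).
The component perpendicular to the plane (e3) is invariant: v'_3 = v3 = -1.00
cos(52deg) = 0.6157, sin(52deg) = 0.7880
v'_1 = v1*cos(theta) - v2*sin(theta) = -1*0.6157 - 2*0.7880 = -2.19
v'_2 = v1*sin(theta) + v2*cos(theta) = -1*0.7880 + 2*0.6157 = 0.44
v' = -2.19*e1 + 0.44*e2 - 1.00*e3


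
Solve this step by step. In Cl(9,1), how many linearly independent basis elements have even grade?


Even subalgebra dimension = 2^(n-1)
n = 9 + 1 = 10
2^(10 - 1) = 2^9 = 512
Verification: sum of C(10,k) for even k = 1 + 45 + 210 + 210 + 45 + 1 = 512
Result = 512


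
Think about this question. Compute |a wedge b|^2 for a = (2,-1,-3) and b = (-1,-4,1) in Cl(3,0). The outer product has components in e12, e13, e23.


a wedge b = (a1*b2 - a2*b1)*e12 + (a1*b3 - a3*b1)*e13 + (a2*b3 - a3*b2)*e23
e12 coeff: 2*(-4) - (-1)*(-1) = -8 - 1 = -9
e13 coeff: 2*1 - (-3)*(-1) = 2 - 3 = -1
e23 coeff: (-1)*1 - (-3)*(-4) = -1 - 12 = -13
|a wedge b|^2 = (-9)^2 + (-1)^2 + (-13)^2
= 81 + 1 + 169
= 251


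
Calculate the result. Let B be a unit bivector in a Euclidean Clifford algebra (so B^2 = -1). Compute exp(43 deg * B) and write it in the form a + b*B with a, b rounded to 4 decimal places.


For a unit bivector B with B^2 = -1, the exponential series gives
e^(theta*B) = cos(theta) + sin(theta)*B (the GA analogue of Euler's formula).
theta = 43 degrees = 0.750492 rad
cos(43 deg) = 0.7314
sin(43 deg) = 0.6820
exp(theta*B) = 0.7314 + 0.6820*B


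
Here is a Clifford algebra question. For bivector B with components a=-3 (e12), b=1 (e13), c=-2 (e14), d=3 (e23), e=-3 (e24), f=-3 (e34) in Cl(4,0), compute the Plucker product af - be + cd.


Plucker relation: af - be + cd
a*f = (-3)*(-3) = 9
b*e = 1*(-3) = -3
c*d = (-2)*3 = -6
af - be + cd = 9 - (-3) + (-6)
= 6


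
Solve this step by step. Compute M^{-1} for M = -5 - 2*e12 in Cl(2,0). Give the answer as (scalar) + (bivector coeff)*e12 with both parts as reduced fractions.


M = -5 - 2*e12, where e12^2 = -1.
Since M commutes with its reverse ~M = a - b*e12, M * ~M = a^2 - b^2*e12^2 = a^2 + b^2.
So M^{-1} = ~M / (a^2 + b^2) = (a - b*e12)/(a^2 + b^2).
a^2 + b^2 = 25 + 4 = 29
Scalar part = -5/29 = -5/29
Bivector coeff = 2/29 = 2/29
M^{-1} = -5/29 + 2/29*e12


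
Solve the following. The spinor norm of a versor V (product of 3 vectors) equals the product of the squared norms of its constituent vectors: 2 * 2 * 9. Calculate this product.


Spinor norm N(V) = |v1|^2 * |v2|^2 * ... * |v3|^2
= 2 * 2 * 9
Running product: 2, 4, 36
N(V) = 36


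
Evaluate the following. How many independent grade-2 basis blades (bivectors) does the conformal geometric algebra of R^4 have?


The conformal model of R^4 uses Cl(5,1) with m = 4 + 2 = 6 generators.
Number of grade-2 blades = C(m, 2) = C(6, 2)
= 6*5/2 = 15


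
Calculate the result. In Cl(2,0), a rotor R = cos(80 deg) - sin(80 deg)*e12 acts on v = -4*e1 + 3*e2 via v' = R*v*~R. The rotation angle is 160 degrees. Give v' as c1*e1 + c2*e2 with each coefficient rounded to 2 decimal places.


Rotor R = cos(80deg) - sin(80deg)*e12
Rotation angle theta = 2 * 80 = 160 degrees
v' = R*v*~R rotates v by theta.
cos(160deg) = -0.9397, sin(160deg) = 0.3420
v'_1 = -4*cos(160deg) - 3*sin(160deg)
= -4*(-0.9397) - 3*0.3420
= 2.73
v'_2 = -4*sin(160deg) + 3*cos(160deg)
= -4*0.3420 + 3*(-0.9397)
= -4.19
v' = 2.73*e1 - 4.19*e2


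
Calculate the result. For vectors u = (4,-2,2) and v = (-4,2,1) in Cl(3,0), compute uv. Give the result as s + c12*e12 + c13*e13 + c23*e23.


In Cl(3,0): e_i^2 = 1, e_ie_j = -e_je_i for i != j.
Scalar part = u . v = 4*(-4) + (-2)*2 + 2*1
= -16 + (-4) + 2 = -18
e12 coeff = 4*2 - (-2)*(-4) = 8 - 8 = 0
e13 coeff = 4*1 - 2*(-4) = 4 - (-8) = 12
e23 coeff = (-2)*1 - 2*2 = -2 - 4 = -6
uv = -18 + 0*e12 + 12*e13 - 6*e23


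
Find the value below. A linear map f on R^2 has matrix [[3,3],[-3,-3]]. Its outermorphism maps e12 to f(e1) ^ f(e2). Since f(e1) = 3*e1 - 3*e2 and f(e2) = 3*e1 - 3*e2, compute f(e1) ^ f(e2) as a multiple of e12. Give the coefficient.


The outermorphism of a linear map f sends e1^e2 to f(e1)^f(e2).
f(e1) = 3*e1 - 3*e2
f(e2) = 3*e1 - 3*e2
f(e1) ^ f(e2) = (3*e1 - 3*e2) ^ (3*e1 - 3*e2)
= 3*(-3)*e12 + (-3)*3*e21
= (-9 - (-9))*e12
= 0*e12
Coefficient = 0


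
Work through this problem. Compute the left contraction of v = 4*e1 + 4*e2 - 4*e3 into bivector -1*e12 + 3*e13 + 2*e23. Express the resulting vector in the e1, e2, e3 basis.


Left contraction v _| B = <vB>_1 (grade-1 part of the geometric product vB).
Using e1_|e12 = e2, e2_|e12 = -e1, e1_|e13 = e3, e3_|e13 = -e1, e2_|e23 = e3, e3_|e23 = -e2:
e1 coeff: -v2*b12 - v3*b13 = -(4)*(-1) - (-4)*(3) = 16
e2 coeff: v1*b12 - v3*b23 = (4)*(-1) - (-4)*(2) = 4
e3 coeff: v1*b13 + v2*b23 = (4)*(3) + (4)*(2) = 20
v _| B = 16*e1 + 4*e2 + 20*e3


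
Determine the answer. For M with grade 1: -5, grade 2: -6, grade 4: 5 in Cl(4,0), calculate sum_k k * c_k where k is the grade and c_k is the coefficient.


Grade-weighted sum = sum of grade_k * coefficient_k
1*(-5) = -5
2*(-6) = -12
4*5 = 20
Total = -5 + (-12) + 20 = 3


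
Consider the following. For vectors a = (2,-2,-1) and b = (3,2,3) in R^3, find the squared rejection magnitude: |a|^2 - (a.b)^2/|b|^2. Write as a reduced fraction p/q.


|a|^2 = 2^2 + (-2)^2 + (-1)^2 = 9
|b|^2 = 3^2 + 2^2 + 3^2 = 22
a . b = 2*3 + (-2)*2 + (-1)*3 = -1
(a.b)^2 = (-1)^2 = 1
|rej|^2 = 9 - 1/22
= (198 - 1)/22
= 197/22
In lowest terms: 197/22


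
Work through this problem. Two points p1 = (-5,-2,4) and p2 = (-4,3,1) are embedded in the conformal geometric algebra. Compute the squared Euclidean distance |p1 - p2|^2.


p1 - p2 = (-1, -5, 3)
|p1 - p2|^2 = (-1)^2 + (-5)^2 + 3^2
= 1 + 25 + 9
= 35


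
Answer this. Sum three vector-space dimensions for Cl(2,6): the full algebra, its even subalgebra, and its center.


n = 2 + 6 = 8
Total dim = 2^8 = 256
Even subalgebra dim = 2^7 = 128
n is even, so center dim = 1
Sum = 256 + 128 + 1 = 385


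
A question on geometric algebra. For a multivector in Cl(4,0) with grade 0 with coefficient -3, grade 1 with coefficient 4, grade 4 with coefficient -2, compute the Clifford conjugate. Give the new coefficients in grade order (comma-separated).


Clifford conjugate sign for grade k: (-1)^(k(k+1)/2)
Grade 0: (-1)^(0*1/2) = (-1)^0 = 1, coeff -3 -> -3
Grade 1: (-1)^(1*2/2) = (-1)^1 = -1, coeff 4 -> -4
Grade 4: (-1)^(4*5/2) = (-1)^10 = 1, coeff -2 -> -2
Conjugated coefficients: -3, -4, -2


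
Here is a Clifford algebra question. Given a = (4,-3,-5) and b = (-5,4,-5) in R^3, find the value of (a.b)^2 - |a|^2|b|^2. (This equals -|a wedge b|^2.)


a . b = 4*(-5) + (-3)*4 + (-5)*(-5)
= -20 + (-12) + 25 = -7
|a|^2 = 4^2 + (-3)^2 + (-5)^2 = 50
|b|^2 = (-5)^2 + 4^2 + (-5)^2 = 66
(a.b)^2 = (-7)^2 = 49
|a|^2 * |b|^2 = 50 * 66 = 3300
Result = 49 - 3300 = -3251


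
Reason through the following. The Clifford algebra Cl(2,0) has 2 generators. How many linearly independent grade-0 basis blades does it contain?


Number of grade-k basis blades in Cl(p,q) with n = p + q is C(n, k).
n = 2 + 0 = 2
C(2, 0) = 2! / (0! * 2!)
= 2 / (1 * 2)
= 1


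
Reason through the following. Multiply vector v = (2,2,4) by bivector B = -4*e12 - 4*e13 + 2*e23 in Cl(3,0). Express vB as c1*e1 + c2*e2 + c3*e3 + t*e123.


vB has grade-1 (vector) and grade-3 (trivector) parts: vB = (v _| B) + (v ^ B).
Vector part <vB>_1:
  e1: -v2*b12 - v3*b13 = -(2)*(-4) - (4)*(-4) = 24
  e2: v1*b12 - v3*b23 = (2)*(-4) - (4)*(2) = -16
  e3: v1*b13 + v2*b23 = (2)*(-4) + (2)*(2) = -4
Trivector part <vB>_3:
  e123: v1*b23 - v2*b13 + v3*b12 = (2)*(2) - (2)*(-4) + (4)*(-4) = -4
vB = 24*e1 - 16*e2 - 4*e3 - 4*e123


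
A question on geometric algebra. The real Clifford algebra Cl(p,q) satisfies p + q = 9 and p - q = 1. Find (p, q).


We need p + q = 9 and p - q = 1.
Adding: 2p = 9 + 1 = 10, so p = 5.
Then q = 9 - 5 = 4.
(p, q) = (5, 4)


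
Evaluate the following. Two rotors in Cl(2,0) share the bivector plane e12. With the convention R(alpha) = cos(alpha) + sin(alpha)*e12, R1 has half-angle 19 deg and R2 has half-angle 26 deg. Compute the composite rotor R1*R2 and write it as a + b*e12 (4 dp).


Same-plane rotors commute and their half-angles add:
R1*R2 = cos(a1 + a2) + sin(a1 + a2)*e12.
a1 + a2 = 19 + 26 = 45 deg
cos(45 deg) = 0.7071
sin(45 deg) = 0.7071
R1*R2 = 0.7071 + 0.7071*e12


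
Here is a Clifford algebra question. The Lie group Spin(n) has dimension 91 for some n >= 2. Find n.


dim Spin(n) = dim so(n) = n(n-1)/2.
Solve n(n-1)/2 = 91, i.e. n^2 - n - 182 = 0.
Discriminant = 1 + 8*91 = 729
n = (1 + sqrt(729))/2 = (1 + 27)/2 = 14


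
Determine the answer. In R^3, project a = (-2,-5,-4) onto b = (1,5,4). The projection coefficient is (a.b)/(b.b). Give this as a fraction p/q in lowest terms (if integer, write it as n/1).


Projection coefficient = (a . b) / (b . b)
a . b = (-2)*1 + (-5)*5 + (-4)*4
= -2 + (-25) + (-16) = -43
b . b = 1^2 + 5^2 + 4^2
= 1 + 25 + 16 = 42
Coefficient = -43/42
In lowest terms: -43/42


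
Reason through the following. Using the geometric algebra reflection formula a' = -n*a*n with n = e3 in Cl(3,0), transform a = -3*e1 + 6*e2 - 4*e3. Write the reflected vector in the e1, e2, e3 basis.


Reflection formula: a' = -n*a*n, with n = e3 (unit vector, n^2 = 1).
For reflection through hyperplane perp to e3:
The component along e3 flips sign, others stay.
a = (-3, 6, -4)
a' = (-3, 6, 4)
a' = -3*e1 + 6*e2 + 4*e3


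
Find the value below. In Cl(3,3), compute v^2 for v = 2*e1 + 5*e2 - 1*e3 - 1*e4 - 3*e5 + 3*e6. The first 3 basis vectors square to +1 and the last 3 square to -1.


v^2 = sum of c_i^2 * e_i^2
Positive signature terms (e_i^2 = +1): 2^2 + 5^2 + (-1)^2 = 30
Negative signature terms (e_j^2 = -1): (-1)^2 + (-3)^2 + 3^2 = 19
v^2 = 30 - 19 = 11


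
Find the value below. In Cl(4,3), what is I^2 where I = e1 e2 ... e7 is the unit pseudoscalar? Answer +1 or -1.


The pseudoscalar I = e1...e_n (product of all n generators) of Cl(p,q) satisfies I^2 = (-1)^(q + n(n-1)/2).
p = 4, q = 3, n = p + q = 7
n(n-1)/2 = 7 * 6 / 2 = 21
Exponent = q + n(n-1)/2 = 3 + 21 = 24
I^2 = (-1)^24 = +1


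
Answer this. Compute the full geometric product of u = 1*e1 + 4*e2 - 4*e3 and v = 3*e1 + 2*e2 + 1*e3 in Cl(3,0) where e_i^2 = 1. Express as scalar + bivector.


In Cl(3,0): e_i^2 = 1, e_ie_j = -e_je_i for i != j.
Scalar part = u . v = 1*3 + 4*2 + (-4)*1
= 3 + 8 + (-4) = 7
e12 coeff = 1*2 - 4*3 = 2 - 12 = -10
e13 coeff = 1*1 - (-4)*3 = 1 - (-12) = 13
e23 coeff = 4*1 - (-4)*2 = 4 - (-8) = 12
uv = 7 - 10*e12 + 13*e13 + 12*e23


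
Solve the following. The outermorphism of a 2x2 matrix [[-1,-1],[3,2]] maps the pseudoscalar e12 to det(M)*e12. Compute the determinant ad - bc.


The outermorphism of a linear map f sends e1^e2 to f(e1)^f(e2).
f(e1) = -1*e1 + 3*e2
f(e2) = -1*e1 + 2*e2
f(e1) ^ f(e2) = (-1*e1 + 3*e2) ^ (-1*e1 + 2*e2)
= (-1)*2*e12 + 3*(-1)*e21
= (-2 - (-3))*e12
= 1*e12
Coefficient = 1


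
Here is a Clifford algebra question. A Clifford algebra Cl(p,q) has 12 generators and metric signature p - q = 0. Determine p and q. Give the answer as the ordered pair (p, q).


We need p + q = 12 and p - q = 0.
Adding: 2p = 12 + 0 = 12, so p = 6.
Then q = 12 - 6 = 6.
(p, q) = (6, 6)


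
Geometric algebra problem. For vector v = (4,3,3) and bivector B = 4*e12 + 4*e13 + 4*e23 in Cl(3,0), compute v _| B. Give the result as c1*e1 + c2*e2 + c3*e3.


Left contraction v _| B = <vB>_1 (grade-1 part of the geometric product vB).
Using e1_|e12 = e2, e2_|e12 = -e1, e1_|e13 = e3, e3_|e13 = -e1, e2_|e23 = e3, e3_|e23 = -e2:
e1 coeff: -v2*b12 - v3*b13 = -(3)*(4) - (3)*(4) = -24
e2 coeff: v1*b12 - v3*b23 = (4)*(4) - (3)*(4) = 4
e3 coeff: v1*b13 + v2*b23 = (4)*(4) + (3)*(4) = 28
v _| B = -24*e1 + 4*e2 + 28*e3


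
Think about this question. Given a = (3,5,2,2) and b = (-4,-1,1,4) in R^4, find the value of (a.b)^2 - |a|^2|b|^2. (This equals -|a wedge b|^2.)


a . b = 3*(-4) + 5*(-1) + 2*1 + 2*4
= -12 + (-5) + 2 + 8 = -7
|a|^2 = 3^2 + 5^2 + 2^2 + 2^2 = 42
|b|^2 = (-4)^2 + (-1)^2 + 1^2 + 4^2 = 34
(a.b)^2 = (-7)^2 = 49
|a|^2 * |b|^2 = 42 * 34 = 1428
Result = 49 - 1428 = -1379


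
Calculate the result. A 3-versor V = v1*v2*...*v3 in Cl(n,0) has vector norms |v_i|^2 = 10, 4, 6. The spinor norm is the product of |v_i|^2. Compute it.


Spinor norm N(V) = |v1|^2 * |v2|^2 * ... * |v3|^2
= 10 * 4 * 6
Running product: 10, 40, 240
N(V) = 240


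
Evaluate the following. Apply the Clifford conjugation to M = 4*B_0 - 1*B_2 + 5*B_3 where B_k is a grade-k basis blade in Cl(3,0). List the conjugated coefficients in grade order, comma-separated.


Clifford conjugate sign for grade k: (-1)^(k(k+1)/2)
Grade 0: (-1)^(0*1/2) = (-1)^0 = 1, coeff 4 -> 4
Grade 2: (-1)^(2*3/2) = (-1)^3 = -1, coeff -1 -> 1
Grade 3: (-1)^(3*4/2) = (-1)^6 = 1, coeff 5 -> 5
Conjugated coefficients: 4, 1, 5


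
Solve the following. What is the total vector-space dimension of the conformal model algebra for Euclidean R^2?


The conformal model of R^2 uses Cl(3,1): the 2 Euclidean generators plus two extra orthogonal generators e+ (e+^2 = +1) and e- (e-^2 = -1), from which the null vectors e0, einf are built.
Number of generators m = 2 + 2 = 4.
dim Cl(p,q) = 2^m = 2^4 = 16


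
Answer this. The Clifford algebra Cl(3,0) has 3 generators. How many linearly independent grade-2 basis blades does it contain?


Number of grade-k basis blades in Cl(p,q) with n = p + q is C(n, k).
n = 3 + 0 = 3
C(3, 2) = 3! / (2! * 1!)
= 6 / (2 * 1)
= 3


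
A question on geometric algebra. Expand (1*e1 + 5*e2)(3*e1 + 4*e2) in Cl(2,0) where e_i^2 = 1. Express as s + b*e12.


Expand: (1*e1 + 5*e2)(3*e1 + 4*e2)
= 1*3*e1e1 + 1*4*e1e2 + 5*3*e2e1 + 5*4*e2e2
Using e1^2 = e2^2 = 1, e2e1 = -e1e2:
Scalar part s = 1*3 + 5*4 = 3 + 20 = 23
Bivector part b = 1*4 - 5*3 = 4 - 15 = -11
uv = 23 - 11*e12


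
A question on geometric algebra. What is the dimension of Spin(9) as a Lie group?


Spin(n) double-covers SO(n); both have Lie algebra so(n) of dimension n(n-1)/2.
n = 9
n(n-1) = 9 * 8 = 72
dim Spin(9) = 72/2 = 36


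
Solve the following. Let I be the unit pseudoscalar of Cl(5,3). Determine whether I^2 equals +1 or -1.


The pseudoscalar I = e1...e_n (product of all n generators) of Cl(p,q) satisfies I^2 = (-1)^(q + n(n-1)/2).
p = 5, q = 3, n = p + q = 8
n(n-1)/2 = 8 * 7 / 2 = 28
Exponent = q + n(n-1)/2 = 3 + 28 = 31
I^2 = (-1)^31 = -1


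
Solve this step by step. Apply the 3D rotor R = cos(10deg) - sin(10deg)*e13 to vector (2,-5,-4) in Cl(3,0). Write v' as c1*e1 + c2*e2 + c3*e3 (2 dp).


Rotor R = cos(10deg) - sin(10deg)*e13
Rotation angle theta = 2 * 10 = 20 degrees in the e13 plane (e1 -> e3).
The component perpendicular to the plane (e2) is invariant: v'_2 = v2 = -5.00
cos(20deg) = 0.9397, sin(20deg) = 0.3420
v'_1 = v1*cos(theta) - v3*sin(theta) = 2*0.9397 - (-4)*0.3420 = 3.25
v'_3 = v1*sin(theta) + v3*cos(theta) = 2*0.3420 + (-4)*0.9397 = -3.07
v' = 3.25*e1 - 5.00*e2 - 3.07*e3


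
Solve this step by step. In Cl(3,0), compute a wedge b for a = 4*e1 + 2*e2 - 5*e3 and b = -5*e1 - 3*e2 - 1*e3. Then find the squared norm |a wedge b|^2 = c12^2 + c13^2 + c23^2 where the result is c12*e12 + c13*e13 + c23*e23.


a wedge b = (a1*b2 - a2*b1)*e12 + (a1*b3 - a3*b1)*e13 + (a2*b3 - a3*b2)*e23
e12 coeff: 4*(-3) - 2*(-5) = -12 - (-10) = -2
e13 coeff: 4*(-1) - (-5)*(-5) = -4 - 25 = -29
e23 coeff: 2*(-1) - (-5)*(-3) = -2 - 15 = -17
|a wedge b|^2 = (-2)^2 + (-29)^2 + (-17)^2
= 4 + 841 + 289
= 1134


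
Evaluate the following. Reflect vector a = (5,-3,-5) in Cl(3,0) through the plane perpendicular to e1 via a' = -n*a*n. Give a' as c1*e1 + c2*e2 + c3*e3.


Reflection formula: a' = -n*a*n, with n = e1 (unit vector, n^2 = 1).
For reflection through hyperplane perp to e1:
The component along e1 flips sign, others stay.
a = (5, -3, -5)
a' = (-5, -3, -5)
a' = -5*e1 - 3*e2 - 5*e3


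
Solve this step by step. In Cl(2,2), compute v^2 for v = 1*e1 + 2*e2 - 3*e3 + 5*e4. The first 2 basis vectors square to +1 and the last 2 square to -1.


v^2 = sum of c_i^2 * e_i^2
Positive signature terms (e_i^2 = +1): 1^2 + 2^2 = 5
Negative signature terms (e_j^2 = -1): (-3)^2 + 5^2 = 34
v^2 = 5 - 34 = -29


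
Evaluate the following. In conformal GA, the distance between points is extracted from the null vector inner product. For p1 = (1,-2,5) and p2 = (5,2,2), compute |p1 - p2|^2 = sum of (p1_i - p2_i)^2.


p1 - p2 = (-4, -4, 3)
|p1 - p2|^2 = (-4)^2 + (-4)^2 + 3^2
= 16 + 16 + 9
= 41


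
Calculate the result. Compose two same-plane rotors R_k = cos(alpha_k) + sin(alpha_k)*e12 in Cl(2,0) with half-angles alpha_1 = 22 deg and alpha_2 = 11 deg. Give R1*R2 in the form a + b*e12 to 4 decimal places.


Same-plane rotors commute and their half-angles add:
R1*R2 = cos(a1 + a2) + sin(a1 + a2)*e12.
a1 + a2 = 22 + 11 = 33 deg
cos(33 deg) = 0.8387
sin(33 deg) = 0.5446
R1*R2 = 0.8387 + 0.5446*e12


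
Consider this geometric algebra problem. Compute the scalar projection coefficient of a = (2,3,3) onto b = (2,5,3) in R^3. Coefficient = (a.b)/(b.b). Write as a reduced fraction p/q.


Projection coefficient = (a . b) / (b . b)
a . b = 2*2 + 3*5 + 3*3
= 4 + 15 + 9 = 28
b . b = 2^2 + 5^2 + 3^2
= 4 + 25 + 9 = 38
Coefficient = 28/38
In lowest terms: 14/19


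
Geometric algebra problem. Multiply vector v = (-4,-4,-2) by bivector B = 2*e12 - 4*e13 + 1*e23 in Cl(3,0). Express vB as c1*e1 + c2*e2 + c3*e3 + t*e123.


vB has grade-1 (vector) and grade-3 (trivector) parts: vB = (v _| B) + (v ^ B).
Vector part <vB>_1:
  e1: -v2*b12 - v3*b13 = -(-4)*(2) - (-2)*(-4) = 0
  e2: v1*b12 - v3*b23 = (-4)*(2) - (-2)*(1) = -6
  e3: v1*b13 + v2*b23 = (-4)*(-4) + (-4)*(1) = 12
Trivector part <vB>_3:
  e123: v1*b23 - v2*b13 + v3*b12 = (-4)*(1) - (-4)*(-4) + (-2)*(2) = -24
vB = 0*e1 - 6*e2 + 12*e3 - 24*e123


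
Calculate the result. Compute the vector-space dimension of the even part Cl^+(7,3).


Even subalgebra dimension = 2^(n-1)
n = 7 + 3 = 10
2^(10 - 1) = 2^9 = 512
Verification: sum of C(10,k) for even k = 1 + 45 + 210 + 210 + 45 + 1 = 512
Result = 512


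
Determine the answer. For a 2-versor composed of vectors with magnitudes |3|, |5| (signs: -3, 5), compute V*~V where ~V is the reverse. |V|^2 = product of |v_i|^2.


Each vector v_i has |v_i|^2 = s_i^2
Squared scales: (-3)^2 = 9, 5^2 = 25
|V|^2 = 9 * 25
= 225


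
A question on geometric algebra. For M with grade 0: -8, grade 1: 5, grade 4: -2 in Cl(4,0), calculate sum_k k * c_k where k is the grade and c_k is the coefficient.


Grade-weighted sum = sum of grade_k * coefficient_k
0*(-8) = 0
1*5 = 5
4*(-2) = -8
Total = 0 + 5 + (-8) = -3


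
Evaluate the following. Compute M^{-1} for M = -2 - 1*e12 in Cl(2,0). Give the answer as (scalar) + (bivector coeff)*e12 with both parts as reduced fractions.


M = -2 - 1*e12, where e12^2 = -1.
Since M commutes with its reverse ~M = a - b*e12, M * ~M = a^2 - b^2*e12^2 = a^2 + b^2.
So M^{-1} = ~M / (a^2 + b^2) = (a - b*e12)/(a^2 + b^2).
a^2 + b^2 = 4 + 1 = 5
Scalar part = -2/5 = -2/5
Bivector coeff = 1/5 = 1/5
M^{-1} = -2/5 + 1/5*e12


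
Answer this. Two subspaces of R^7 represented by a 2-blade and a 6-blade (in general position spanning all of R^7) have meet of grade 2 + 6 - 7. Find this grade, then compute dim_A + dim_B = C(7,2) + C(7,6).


Meet grade = grade(A) + grade(B) - n
= 2 + 6 - 7 = 1
C(7,2) = 21
C(7,6) = 7
dim_A + dim_B = 21 + 7 = 28


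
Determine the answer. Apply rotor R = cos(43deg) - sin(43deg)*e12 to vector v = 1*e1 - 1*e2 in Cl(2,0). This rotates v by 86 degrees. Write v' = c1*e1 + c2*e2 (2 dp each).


Rotor R = cos(43deg) - sin(43deg)*e12
Rotation angle theta = 2 * 43 = 86 degrees
v' = R*v*~R rotates v by theta.
cos(86deg) = 0.0698, sin(86deg) = 0.9976
v'_1 = 1*cos(86deg) - (-1)*sin(86deg)
= 1*0.0698 - (-1)*0.9976
= 1.07
v'_2 = 1*sin(86deg) + (-1)*cos(86deg)
= 1*0.9976 + (-1)*0.0698
= 0.93
v' = 1.07*e1 + 0.93*e2


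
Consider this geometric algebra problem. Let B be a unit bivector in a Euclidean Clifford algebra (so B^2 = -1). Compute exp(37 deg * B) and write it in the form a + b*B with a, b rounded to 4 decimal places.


For a unit bivector B with B^2 = -1, the exponential series gives
e^(theta*B) = cos(theta) + sin(theta)*B (the GA analogue of Euler's formula).
theta = 37 degrees = 0.645772 rad
cos(37 deg) = 0.7986
sin(37 deg) = 0.6018
exp(theta*B) = 0.7986 + 0.6018*B


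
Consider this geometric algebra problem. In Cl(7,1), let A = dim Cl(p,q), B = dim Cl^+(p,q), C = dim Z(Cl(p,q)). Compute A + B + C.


n = 7 + 1 = 8
Total dim = 2^8 = 256
Even subalgebra dim = 2^7 = 128
n is even, so center dim = 1
Sum = 256 + 128 + 1 = 385


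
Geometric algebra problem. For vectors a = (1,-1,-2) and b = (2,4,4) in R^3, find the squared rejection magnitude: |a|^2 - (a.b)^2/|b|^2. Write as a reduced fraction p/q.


|a|^2 = 1^2 + (-1)^2 + (-2)^2 = 6
|b|^2 = 2^2 + 4^2 + 4^2 = 36
a . b = 1*2 + (-1)*4 + (-2)*4 = -10
(a.b)^2 = (-10)^2 = 100
|rej|^2 = 6 - 100/36
= (216 - 100)/36
= 116/36
In lowest terms: 29/9


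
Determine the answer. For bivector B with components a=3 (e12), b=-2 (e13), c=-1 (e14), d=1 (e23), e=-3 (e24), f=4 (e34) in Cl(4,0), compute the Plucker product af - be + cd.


Plucker relation: af - be + cd
a*f = 3*4 = 12
b*e = (-2)*(-3) = 6
c*d = (-1)*1 = -1
af - be + cd = 12 - 6 + (-1)
= 5


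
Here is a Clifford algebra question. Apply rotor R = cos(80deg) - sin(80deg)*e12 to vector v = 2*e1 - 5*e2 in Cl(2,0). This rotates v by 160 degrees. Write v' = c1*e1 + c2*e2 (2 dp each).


Rotor R = cos(80deg) - sin(80deg)*e12
Rotation angle theta = 2 * 80 = 160 degrees
v' = R*v*~R rotates v by theta.
cos(160deg) = -0.9397, sin(160deg) = 0.3420
v'_1 = 2*cos(160deg) - (-5)*sin(160deg)
= 2*(-0.9397) - (-5)*0.3420
= -0.17
v'_2 = 2*sin(160deg) + (-5)*cos(160deg)
= 2*0.3420 + (-5)*(-0.9397)
= 5.38
v' = -0.17*e1 + 5.38*e2


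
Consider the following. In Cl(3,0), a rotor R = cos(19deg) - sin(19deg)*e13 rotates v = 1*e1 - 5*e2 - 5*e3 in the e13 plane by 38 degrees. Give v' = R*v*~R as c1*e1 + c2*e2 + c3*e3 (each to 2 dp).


Rotor R = cos(19deg) - sin(19deg)*e13
Rotation angle theta = 2 * 19 = 38 degrees in the e13 plane (e1 -> e3).
The component perpendicular to the plane (e2) is invariant: v'_2 = v2 = -5.00
cos(38deg) = 0.7880, sin(38deg) = 0.6157
v'_1 = v1*cos(theta) - v3*sin(theta) = 1*0.7880 - (-5)*0.6157 = 3.87
v'_3 = v1*sin(theta) + v3*cos(theta) = 1*0.6157 + (-5)*0.7880 = -3.32
v' = 3.87*e1 - 5.00*e2 - 3.32*e3


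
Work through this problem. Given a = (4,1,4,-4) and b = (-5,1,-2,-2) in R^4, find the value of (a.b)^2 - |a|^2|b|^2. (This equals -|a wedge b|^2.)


a . b = 4*(-5) + 1*1 + 4*(-2) + (-4)*(-2)
= -20 + 1 + (-8) + 8 = -19
|a|^2 = 4^2 + 1^2 + 4^2 + (-4)^2 = 49
|b|^2 = (-5)^2 + 1^2 + (-2)^2 + (-2)^2 = 34
(a.b)^2 = (-19)^2 = 361
|a|^2 * |b|^2 = 49 * 34 = 1666
Result = 361 - 1666 = -1305


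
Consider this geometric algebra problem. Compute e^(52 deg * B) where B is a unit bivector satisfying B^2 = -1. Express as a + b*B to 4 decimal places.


For a unit bivector B with B^2 = -1, the exponential series gives
e^(theta*B) = cos(theta) + sin(theta)*B (the GA analogue of Euler's formula).
theta = 52 degrees = 0.907571 rad
cos(52 deg) = 0.6157
sin(52 deg) = 0.7880
exp(theta*B) = 0.6157 + 0.7880*B


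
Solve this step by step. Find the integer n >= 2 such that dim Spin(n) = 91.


dim Spin(n) = dim so(n) = n(n-1)/2.
Solve n(n-1)/2 = 91, i.e. n^2 - n - 182 = 0.
Discriminant = 1 + 8*91 = 729
n = (1 + sqrt(729))/2 = (1 + 27)/2 = 14


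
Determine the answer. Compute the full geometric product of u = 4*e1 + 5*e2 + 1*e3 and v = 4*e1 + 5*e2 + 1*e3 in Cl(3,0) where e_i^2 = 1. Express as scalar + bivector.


In Cl(3,0): e_i^2 = 1, e_ie_j = -e_je_i for i != j.
Scalar part = u . v = 4*4 + 5*5 + 1*1
= 16 + 25 + 1 = 42
e12 coeff = 4*5 - 5*4 = 20 - 20 = 0
e13 coeff = 4*1 - 1*4 = 4 - 4 = 0
e23 coeff = 5*1 - 1*5 = 5 - 5 = 0
uv = 42 + 0*e12 + 0*e13 + 0*e23


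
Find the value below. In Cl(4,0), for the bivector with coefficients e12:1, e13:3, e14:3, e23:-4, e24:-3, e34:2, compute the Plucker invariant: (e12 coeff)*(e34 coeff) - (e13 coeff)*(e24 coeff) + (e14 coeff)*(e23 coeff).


Plucker relation: af - be + cd
a*f = 1*2 = 2
b*e = 3*(-3) = -9
c*d = 3*(-4) = -12
af - be + cd = 2 - (-9) + (-12)
= -1


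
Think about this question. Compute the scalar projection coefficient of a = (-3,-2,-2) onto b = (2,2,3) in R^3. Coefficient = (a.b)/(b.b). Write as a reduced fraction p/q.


Projection coefficient = (a . b) / (b . b)
a . b = (-3)*2 + (-2)*2 + (-2)*3
= -6 + (-4) + (-6) = -16
b . b = 2^2 + 2^2 + 3^2
= 4 + 4 + 9 = 17
Coefficient = -16/17
In lowest terms: -16/17


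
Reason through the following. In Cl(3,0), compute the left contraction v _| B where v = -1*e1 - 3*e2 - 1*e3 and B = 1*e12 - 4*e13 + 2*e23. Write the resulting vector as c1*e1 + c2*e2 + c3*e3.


Left contraction v _| B = <vB>_1 (grade-1 part of the geometric product vB).
Using e1_|e12 = e2, e2_|e12 = -e1, e1_|e13 = e3, e3_|e13 = -e1, e2_|e23 = e3, e3_|e23 = -e2:
e1 coeff: -v2*b12 - v3*b13 = -(-3)*(1) - (-1)*(-4) = -1
e2 coeff: v1*b12 - v3*b23 = (-1)*(1) - (-1)*(2) = 1
e3 coeff: v1*b13 + v2*b23 = (-1)*(-4) + (-3)*(2) = -2
v _| B = -1*e1 + 1*e2 - 2*e3


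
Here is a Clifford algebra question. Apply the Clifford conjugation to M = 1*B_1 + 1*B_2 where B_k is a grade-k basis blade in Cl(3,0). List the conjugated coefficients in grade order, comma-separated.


Clifford conjugate sign for grade k: (-1)^(k(k+1)/2)
Grade 1: (-1)^(1*2/2) = (-1)^1 = -1, coeff 1 -> -1
Grade 2: (-1)^(2*3/2) = (-1)^3 = -1, coeff 1 -> -1
Conjugated coefficients: -1, -1


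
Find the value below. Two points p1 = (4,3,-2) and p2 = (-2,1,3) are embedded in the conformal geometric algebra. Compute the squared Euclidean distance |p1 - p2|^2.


p1 - p2 = (6, 2, -5)
|p1 - p2|^2 = 6^2 + 2^2 + (-5)^2
= 36 + 4 + 25
= 65


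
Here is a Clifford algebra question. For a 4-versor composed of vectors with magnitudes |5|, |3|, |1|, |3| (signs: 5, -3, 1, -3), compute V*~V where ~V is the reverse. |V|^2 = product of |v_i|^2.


Each vector v_i has |v_i|^2 = s_i^2
Squared scales: 5^2 = 25, (-3)^2 = 9, 1^2 = 1, (-3)^2 = 9
|V|^2 = 25 * 9 * 1 * 9
= 2025


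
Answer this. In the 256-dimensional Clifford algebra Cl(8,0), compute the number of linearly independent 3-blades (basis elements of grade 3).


Number of grade-k basis blades in Cl(p,q) with n = p + q is C(n, k).
n = 8 + 0 = 8
C(8, 3) = 8! / (3! * 5!)
= 40320 / (6 * 120)
= 56


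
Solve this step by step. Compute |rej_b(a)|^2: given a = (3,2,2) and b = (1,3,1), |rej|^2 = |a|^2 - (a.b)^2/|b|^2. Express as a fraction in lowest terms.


|a|^2 = 3^2 + 2^2 + 2^2 = 17
|b|^2 = 1^2 + 3^2 + 1^2 = 11
a . b = 3*1 + 2*3 + 2*1 = 11
(a.b)^2 = 11^2 = 121
|rej|^2 = 17 - 121/11
= (187 - 121)/11
= 66/11
In lowest terms: 6/1


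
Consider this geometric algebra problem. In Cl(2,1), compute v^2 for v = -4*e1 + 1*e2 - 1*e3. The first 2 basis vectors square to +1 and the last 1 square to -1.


v^2 = sum of c_i^2 * e_i^2
Positive signature terms (e_i^2 = +1): (-4)^2 + 1^2 = 17
Negative signature terms (e_j^2 = -1): (-1)^2 = 1
v^2 = 17 - 1 = 16


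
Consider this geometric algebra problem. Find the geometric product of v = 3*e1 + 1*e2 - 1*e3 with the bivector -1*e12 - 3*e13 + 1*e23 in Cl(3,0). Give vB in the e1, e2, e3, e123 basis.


vB has grade-1 (vector) and grade-3 (trivector) parts: vB = (v _| B) + (v ^ B).
Vector part <vB>_1:
  e1: -v2*b12 - v3*b13 = -(1)*(-1) - (-1)*(-3) = -2
  e2: v1*b12 - v3*b23 = (3)*(-1) - (-1)*(1) = -2
  e3: v1*b13 + v2*b23 = (3)*(-3) + (1)*(1) = -8
Trivector part <vB>_3:
  e123: v1*b23 - v2*b13 + v3*b12 = (3)*(1) - (1)*(-3) + (-1)*(-1) = 7
vB = -2*e1 - 2*e2 - 8*e3 + 7*e123


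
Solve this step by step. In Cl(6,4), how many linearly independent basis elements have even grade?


Even subalgebra dimension = 2^(n-1)
n = 6 + 4 = 10
2^(10 - 1) = 2^9 = 512
Verification: sum of C(10,k) for even k = 1 + 45 + 210 + 210 + 45 + 1 = 512
Result = 512


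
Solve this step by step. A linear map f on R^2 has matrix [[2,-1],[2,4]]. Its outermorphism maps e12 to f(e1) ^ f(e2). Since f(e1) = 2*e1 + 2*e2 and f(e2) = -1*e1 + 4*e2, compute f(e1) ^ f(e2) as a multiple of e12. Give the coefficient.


The outermorphism of a linear map f sends e1^e2 to f(e1)^f(e2).
f(e1) = 2*e1 + 2*e2
f(e2) = -1*e1 + 4*e2
f(e1) ^ f(e2) = (2*e1 + 2*e2) ^ (-1*e1 + 4*e2)
= 2*4*e12 + 2*(-1)*e21
= (8 - (-2))*e12
= 10*e12
Coefficient = 10


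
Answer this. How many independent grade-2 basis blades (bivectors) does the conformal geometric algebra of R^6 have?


The conformal model of R^6 uses Cl(7,1) with m = 6 + 2 = 8 generators.
Number of grade-2 blades = C(m, 2) = C(8, 2)
= 8*7/2 = 28


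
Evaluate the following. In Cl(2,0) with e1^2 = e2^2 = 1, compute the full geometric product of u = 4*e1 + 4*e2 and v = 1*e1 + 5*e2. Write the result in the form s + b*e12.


Expand: (4*e1 + 4*e2)(1*e1 + 5*e2)
= 4*1*e1e1 + 4*5*e1e2 + 4*1*e2e1 + 4*5*e2e2
Using e1^2 = e2^2 = 1, e2e1 = -e1e2:
Scalar part s = 4*1 + 4*5 = 4 + 20 = 24
Bivector part b = 4*5 - 4*1 = 20 - 4 = 16
uv = 24 + 16*e12


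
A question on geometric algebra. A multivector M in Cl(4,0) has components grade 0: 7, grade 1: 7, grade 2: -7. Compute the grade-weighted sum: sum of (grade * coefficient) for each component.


Grade-weighted sum = sum of grade_k * coefficient_k
0*7 = 0
1*7 = 7
2*(-7) = -14
Total = 0 + 7 + (-14) = -7


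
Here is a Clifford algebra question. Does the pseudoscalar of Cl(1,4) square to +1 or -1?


The pseudoscalar I = e1...e_n (product of all n generators) of Cl(p,q) satisfies I^2 = (-1)^(q + n(n-1)/2).
p = 1, q = 4, n = p + q = 5
n(n-1)/2 = 5 * 4 / 2 = 10
Exponent = q + n(n-1)/2 = 4 + 10 = 14
I^2 = (-1)^14 = +1


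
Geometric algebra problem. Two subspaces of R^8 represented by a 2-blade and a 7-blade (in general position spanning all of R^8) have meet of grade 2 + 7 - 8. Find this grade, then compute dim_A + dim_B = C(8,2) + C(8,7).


Meet grade = grade(A) + grade(B) - n
= 2 + 7 - 8 = 1
C(8,2) = 28
C(8,7) = 8
dim_A + dim_B = 28 + 8 = 36


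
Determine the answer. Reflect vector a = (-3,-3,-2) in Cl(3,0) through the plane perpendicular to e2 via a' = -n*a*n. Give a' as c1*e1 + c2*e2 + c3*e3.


Reflection formula: a' = -n*a*n, with n = e2 (unit vector, n^2 = 1).
For reflection through hyperplane perp to e2:
The component along e2 flips sign, others stay.
a = (-3, -3, -2)
a' = (-3, 3, -2)
a' = -3*e1 + 3*e2 - 2*e3


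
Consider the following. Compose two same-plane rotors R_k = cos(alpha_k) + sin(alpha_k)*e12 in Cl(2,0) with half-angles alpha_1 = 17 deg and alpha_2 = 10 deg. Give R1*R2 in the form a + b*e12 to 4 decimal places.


Same-plane rotors commute and their half-angles add:
R1*R2 = cos(a1 + a2) + sin(a1 + a2)*e12.
a1 + a2 = 17 + 10 = 27 deg
cos(27 deg) = 0.8910
sin(27 deg) = 0.4540
R1*R2 = 0.8910 + 0.4540*e12


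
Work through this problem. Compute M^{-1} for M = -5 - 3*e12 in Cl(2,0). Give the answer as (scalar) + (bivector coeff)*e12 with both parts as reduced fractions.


M = -5 - 3*e12, where e12^2 = -1.
Since M commutes with its reverse ~M = a - b*e12, M * ~M = a^2 - b^2*e12^2 = a^2 + b^2.
So M^{-1} = ~M / (a^2 + b^2) = (a - b*e12)/(a^2 + b^2).
a^2 + b^2 = 25 + 9 = 34
Scalar part = -5/34 = -5/34
Bivector coeff = 3/34 = 3/34
M^{-1} = -5/34 + 3/34*e12


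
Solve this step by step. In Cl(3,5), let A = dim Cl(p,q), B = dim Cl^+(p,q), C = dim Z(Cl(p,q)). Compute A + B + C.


n = 3 + 5 = 8
Total dim = 2^8 = 256
Even subalgebra dim = 2^7 = 128
n is even, so center dim = 1
Sum = 256 + 128 + 1 = 385


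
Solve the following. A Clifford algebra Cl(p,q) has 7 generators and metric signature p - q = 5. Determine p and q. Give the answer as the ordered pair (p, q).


We need p + q = 7 and p - q = 5.
Adding: 2p = 7 + 5 = 12, so p = 6.
Then q = 7 - 6 = 1.
(p, q) = (6, 1)


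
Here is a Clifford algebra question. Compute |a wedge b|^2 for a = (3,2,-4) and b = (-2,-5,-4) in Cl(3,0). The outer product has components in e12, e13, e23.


a wedge b = (a1*b2 - a2*b1)*e12 + (a1*b3 - a3*b1)*e13 + (a2*b3 - a3*b2)*e23
e12 coeff: 3*(-5) - 2*(-2) = -15 - (-4) = -11
e13 coeff: 3*(-4) - (-4)*(-2) = -12 - 8 = -20
e23 coeff: 2*(-4) - (-4)*(-5) = -8 - 20 = -28
|a wedge b|^2 = (-11)^2 + (-20)^2 + (-28)^2
= 121 + 400 + 784
= 1305


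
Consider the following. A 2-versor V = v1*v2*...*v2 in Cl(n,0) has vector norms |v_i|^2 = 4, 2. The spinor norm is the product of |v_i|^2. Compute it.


Spinor norm N(V) = |v1|^2 * |v2|^2 * ... * |v2|^2
= 4 * 2
Running product: 4, 8
N(V) = 8


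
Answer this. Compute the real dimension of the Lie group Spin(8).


Spin(n) double-covers SO(n); both have Lie algebra so(n) of dimension n(n-1)/2.
n = 8
n(n-1) = 8 * 7 = 56
dim Spin(8) = 56/2 = 28


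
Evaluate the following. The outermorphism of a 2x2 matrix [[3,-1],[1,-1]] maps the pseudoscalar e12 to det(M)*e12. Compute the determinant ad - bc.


The outermorphism of a linear map f sends e1^e2 to f(e1)^f(e2).
f(e1) = 3*e1 + 1*e2
f(e2) = -1*e1 - 1*e2
f(e1) ^ f(e2) = (3*e1 + 1*e2) ^ (-1*e1 - 1*e2)
= 3*(-1)*e12 + 1*(-1)*e21
= (-3 - (-1))*e12
= -2*e12
Coefficient = -2


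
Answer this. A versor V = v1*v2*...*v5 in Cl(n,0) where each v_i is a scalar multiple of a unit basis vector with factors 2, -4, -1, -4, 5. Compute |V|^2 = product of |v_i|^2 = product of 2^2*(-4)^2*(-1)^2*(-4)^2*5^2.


Each vector v_i has |v_i|^2 = s_i^2
Squared scales: 2^2 = 4, (-4)^2 = 16, (-1)^2 = 1, (-4)^2 = 16, 5^2 = 25
|V|^2 = 4 * 16 * 1 * 16 * 25
= 25600


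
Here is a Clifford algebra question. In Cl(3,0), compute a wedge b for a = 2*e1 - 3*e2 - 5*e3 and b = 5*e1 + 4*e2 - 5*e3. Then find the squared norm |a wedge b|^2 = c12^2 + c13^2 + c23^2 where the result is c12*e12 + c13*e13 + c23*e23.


a wedge b = (a1*b2 - a2*b1)*e12 + (a1*b3 - a3*b1)*e13 + (a2*b3 - a3*b2)*e23
e12 coeff: 2*4 - (-3)*5 = 8 - (-15) = 23
e13 coeff: 2*(-5) - (-5)*5 = -10 - (-25) = 15
e23 coeff: (-3)*(-5) - (-5)*4 = 15 - (-20) = 35
|a wedge b|^2 = 23^2 + 15^2 + 35^2
= 529 + 225 + 1225
= 1979


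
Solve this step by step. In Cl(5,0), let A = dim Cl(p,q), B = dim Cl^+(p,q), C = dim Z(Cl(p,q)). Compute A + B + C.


n = 5 + 0 = 5
Total dim = 2^5 = 32
Even subalgebra dim = 2^4 = 16
n is odd, so center dim = 2
Sum = 32 + 16 + 2 = 50


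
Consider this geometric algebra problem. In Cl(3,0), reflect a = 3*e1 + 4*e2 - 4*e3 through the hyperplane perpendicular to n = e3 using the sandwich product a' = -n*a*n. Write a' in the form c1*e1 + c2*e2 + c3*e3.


Reflection formula: a' = -n*a*n, with n = e3 (unit vector, n^2 = 1).
For reflection through hyperplane perp to e3:
The component along e3 flips sign, others stay.
a = (3, 4, -4)
a' = (3, 4, 4)
a' = 3*e1 + 4*e2 + 4*e3


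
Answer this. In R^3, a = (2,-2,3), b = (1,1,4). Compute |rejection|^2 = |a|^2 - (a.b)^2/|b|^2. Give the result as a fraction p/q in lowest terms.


|a|^2 = 2^2 + (-2)^2 + 3^2 = 17
|b|^2 = 1^2 + 1^2 + 4^2 = 18
a . b = 2*1 + (-2)*1 + 3*4 = 12
(a.b)^2 = 12^2 = 144
|rej|^2 = 17 - 144/18
= (306 - 144)/18
= 162/18
In lowest terms: 9/1


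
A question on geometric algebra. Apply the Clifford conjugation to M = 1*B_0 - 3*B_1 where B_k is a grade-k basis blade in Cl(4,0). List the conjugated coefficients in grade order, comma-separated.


Clifford conjugate sign for grade k: (-1)^(k(k+1)/2)
Grade 0: (-1)^(0*1/2) = (-1)^0 = 1, coeff 1 -> 1
Grade 1: (-1)^(1*2/2) = (-1)^1 = -1, coeff -3 -> 3
Conjugated coefficients: 1, 3


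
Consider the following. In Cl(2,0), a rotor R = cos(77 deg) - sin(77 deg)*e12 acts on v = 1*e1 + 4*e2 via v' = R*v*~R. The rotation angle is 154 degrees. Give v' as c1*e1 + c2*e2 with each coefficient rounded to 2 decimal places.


Rotor R = cos(77deg) - sin(77deg)*e12
Rotation angle theta = 2 * 77 = 154 degrees
v' = R*v*~R rotates v by theta.
cos(154deg) = -0.8988, sin(154deg) = 0.4384
v'_1 = 1*cos(154deg) - 4*sin(154deg)
= 1*(-0.8988) - 4*0.4384
= -2.65
v'_2 = 1*sin(154deg) + 4*cos(154deg)
= 1*0.4384 + 4*(-0.8988)
= -3.16
v' = -2.65*e1 - 3.16*e2


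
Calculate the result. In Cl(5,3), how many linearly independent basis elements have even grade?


Even subalgebra dimension = 2^(n-1)
n = 5 + 3 = 8
2^(8 - 1) = 2^7 = 128
Verification: sum of C(8,k) for even k = 1 + 28 + 70 + 28 + 1 = 128
Result = 128


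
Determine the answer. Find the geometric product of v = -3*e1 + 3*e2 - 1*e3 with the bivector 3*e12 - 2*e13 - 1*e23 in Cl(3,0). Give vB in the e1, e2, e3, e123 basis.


vB has grade-1 (vector) and grade-3 (trivector) parts: vB = (v _| B) + (v ^ B).
Vector part <vB>_1:
  e1: -v2*b12 - v3*b13 = -(3)*(3) - (-1)*(-2) = -11
  e2: v1*b12 - v3*b23 = (-3)*(3) - (-1)*(-1) = -10
  e3: v1*b13 + v2*b23 = (-3)*(-2) + (3)*(-1) = 3
Trivector part <vB>_3:
  e123: v1*b23 - v2*b13 + v3*b12 = (-3)*(-1) - (3)*(-2) + (-1)*(3) = 6
vB = -11*e1 - 10*e2 + 3*e3 + 6*e123


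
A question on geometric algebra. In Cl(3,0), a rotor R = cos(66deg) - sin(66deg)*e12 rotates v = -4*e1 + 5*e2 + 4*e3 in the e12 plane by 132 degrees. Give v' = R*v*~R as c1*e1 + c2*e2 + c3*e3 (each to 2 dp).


Rotor R = cos(66deg) - sin(66deg)*e12
Rotation angle theta = 2 * 66 = 132 degrees in the e12 plane (e1 -> e2).
The component perpendicular to the plane (e3) is invariant: v'_3 = v3 = 4.00
cos(132deg) = -0.6691, sin(132deg) = 0.7431
v'_1 = v1*cos(theta) - v2*sin(theta) = -4*(-0.6691) - 5*0.7431 = -1.04
v'_2 = v1*sin(theta) + v2*cos(theta) = -4*0.7431 + 5*(-0.6691) = -6.32
v' = -1.04*e1 - 6.32*e2 + 4.00*e3


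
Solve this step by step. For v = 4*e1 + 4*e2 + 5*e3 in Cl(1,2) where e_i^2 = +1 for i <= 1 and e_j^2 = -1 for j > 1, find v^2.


v^2 = sum of c_i^2 * e_i^2
Positive signature terms (e_i^2 = +1): 4^2 = 16
Negative signature terms (e_j^2 = -1): 4^2 + 5^2 = 41
v^2 = 16 - 41 = -25


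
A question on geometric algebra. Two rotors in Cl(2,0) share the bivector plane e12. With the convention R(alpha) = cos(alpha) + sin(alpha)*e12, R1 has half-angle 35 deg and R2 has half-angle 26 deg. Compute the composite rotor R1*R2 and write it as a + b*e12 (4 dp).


Same-plane rotors commute and their half-angles add:
R1*R2 = cos(a1 + a2) + sin(a1 + a2)*e12.
a1 + a2 = 35 + 26 = 61 deg
cos(61 deg) = 0.4848
sin(61 deg) = 0.8746
R1*R2 = 0.4848 + 0.8746*e12


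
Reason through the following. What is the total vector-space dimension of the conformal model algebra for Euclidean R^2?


The conformal model of R^2 uses Cl(3,1): the 2 Euclidean generators plus two extra orthogonal generators e+ (e+^2 = +1) and e- (e-^2 = -1), from which the null vectors e0, einf are built.
Number of generators m = 2 + 2 = 4.
dim Cl(p,q) = 2^m = 2^4 = 16


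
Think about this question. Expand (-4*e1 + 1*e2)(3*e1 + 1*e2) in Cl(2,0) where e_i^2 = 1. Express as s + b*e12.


Expand: (-4*e1 + 1*e2)(3*e1 + 1*e2)
= (-4)*3*e1e1 + (-4)*1*e1e2 + 1*3*e2e1 + 1*1*e2e2
Using e1^2 = e2^2 = 1, e2e1 = -e1e2:
Scalar part s = (-4)*3 + 1*1 = -12 + 1 = -11
Bivector part b = (-4)*1 - 1*3 = -4 - 3 = -7
uv = -11 - 7*e12


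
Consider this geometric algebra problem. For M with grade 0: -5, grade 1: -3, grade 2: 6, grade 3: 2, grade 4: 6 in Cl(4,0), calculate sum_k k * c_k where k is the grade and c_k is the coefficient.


Grade-weighted sum = sum of grade_k * coefficient_k
0*(-5) = 0
1*(-3) = -3
2*6 = 12
3*2 = 6
4*6 = 24
Total = 0 + (-3) + 12 + 6 + 24 = 39
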